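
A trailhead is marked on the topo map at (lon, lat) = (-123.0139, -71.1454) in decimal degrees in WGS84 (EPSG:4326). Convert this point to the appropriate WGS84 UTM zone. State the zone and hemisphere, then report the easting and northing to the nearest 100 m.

Longitude -123.0139° lies in the 6° band [-126°, -120°), giving zone 10; latitude is south of the equator, so 10S.
Zone 10 central meridian λ₀ = 6×10 − 183 = -123°; Δλ = -0.0139°.
Transverse Mercator on WGS84 with k₀ = 0.9996 gives E = 499498.644 m, N = 2106386.619 m.

Zone 10S: E 499500 m, N 2106400 m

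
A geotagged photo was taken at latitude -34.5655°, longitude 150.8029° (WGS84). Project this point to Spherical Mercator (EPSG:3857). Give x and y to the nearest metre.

Web Mercator is spherical with R = a = 6378137 m.
x = R·λ = 6378137 × 2.632007127 = 16787302.038 m.
y = R·ln tan(π/4 + φ/2) = 6378137 × -0.643603294 = -4104989.984 m.

x 16787302 m, y -4104990 m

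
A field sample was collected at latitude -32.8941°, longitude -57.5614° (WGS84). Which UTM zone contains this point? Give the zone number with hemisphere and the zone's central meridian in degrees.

Zone 21S, central meridian -57°

UTM zone = ⌊(λ + 180)/6⌋ + 1; -57.5614° ∈ [-60°, -54°) → zone 21.
Hemisphere: S (φ < 0).
Central meridian λ₀ = 6×21 − 183 = -57°.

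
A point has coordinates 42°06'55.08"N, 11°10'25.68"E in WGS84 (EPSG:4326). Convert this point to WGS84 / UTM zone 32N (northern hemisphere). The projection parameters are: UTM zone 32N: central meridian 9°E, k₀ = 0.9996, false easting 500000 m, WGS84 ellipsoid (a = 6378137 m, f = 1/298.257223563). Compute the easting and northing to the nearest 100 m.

E 679700 m, N 4664900 m

Zone 32 central meridian λ₀ = 6×32 − 183 = 9°; Δλ = +2.1738°.
Transverse Mercator on WGS84 with k₀ = 0.9996 gives E = 679708.000 m, N = 4664864.759 m.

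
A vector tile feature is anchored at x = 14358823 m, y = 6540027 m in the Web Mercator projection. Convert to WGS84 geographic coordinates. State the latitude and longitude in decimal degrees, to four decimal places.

R = 6378137 m. λ = x/R = 128.98750163°.
φ = 2·arctan(exp(y/R)) − 90° = 2·arctan(2.78816) − 90° = 50.53829922°.

lat 50.5383°, lon 128.9875°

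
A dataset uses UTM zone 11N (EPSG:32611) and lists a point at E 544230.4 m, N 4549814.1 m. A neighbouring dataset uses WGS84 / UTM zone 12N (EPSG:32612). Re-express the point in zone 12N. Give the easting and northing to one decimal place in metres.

E 40276.8 m, N 4564138.3 m

UTM 11N → geographic: φ = 41.09839974°, λ = -116.47330023°.
UTM 12N (λ₀ = -111°) forward: E = 40276.751 m, N = 4564138.305 m.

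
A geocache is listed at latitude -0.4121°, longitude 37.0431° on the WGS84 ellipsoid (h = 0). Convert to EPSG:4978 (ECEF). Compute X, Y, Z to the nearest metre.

X 5090787 m, Y 3842191 m, Z -45567 m

WGS84: a = 6378137 m, e² = 0.006694380; N(φ) = a/√(1−e²sin²φ) = 6378138.104 m.
X = (N+h)·cosφ·cosλ = 5090787.025 m; Y = (N+h)·cosφ·sinλ = 3842190.610 m; Z = (N(1−e²)+h)·sinφ = -45567.274 m.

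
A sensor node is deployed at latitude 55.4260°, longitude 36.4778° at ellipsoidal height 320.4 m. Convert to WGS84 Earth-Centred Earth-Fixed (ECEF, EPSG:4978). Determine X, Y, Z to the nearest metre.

X 2917089 m, Y 2156783 m, Z 5228705 m

WGS84: a = 6378137 m, e² = 0.006694380; N(φ) = a/√(1−e²sin²φ) = 6392660.490 m.
X = (N+h)·cosφ·cosλ = 2917088.618 m; Y = (N+h)·cosφ·sinλ = 2156783.399 m; Z = (N(1−e²)+h)·sinφ = 5228704.810 m.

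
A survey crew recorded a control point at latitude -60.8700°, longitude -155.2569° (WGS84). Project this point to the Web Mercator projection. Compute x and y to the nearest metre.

x -17283119 m, y -8596034 m

Web Mercator is spherical with R = a = 6378137 m.
x = R·λ = 6378137 × -2.709744091 = -17283119.050 m.
y = R·ln tan(π/4 + φ/2) = 6378137 × -1.347734326 = -8596034.169 m.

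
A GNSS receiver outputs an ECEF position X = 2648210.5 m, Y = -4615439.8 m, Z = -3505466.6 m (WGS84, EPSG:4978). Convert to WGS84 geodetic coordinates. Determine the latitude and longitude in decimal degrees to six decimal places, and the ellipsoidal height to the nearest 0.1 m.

λ = atan2(Y, X) = -60.15399954°; p = √(X²+Y²) = 5321212.6 m.
Bowring's method on WGS84 (a = 6378137 m, b = 6356752.314 m) gives φ = -33.55279975°, h = 453.009 m.

lat -33.552800°, lon -60.154000°, h 453.0 m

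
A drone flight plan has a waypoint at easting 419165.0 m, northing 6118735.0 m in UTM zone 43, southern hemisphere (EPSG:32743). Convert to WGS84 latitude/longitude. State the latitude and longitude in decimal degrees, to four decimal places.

lat -35.0709°, lon 74.1134°

Zone 43S: λ₀ = 75°, k₀ = 0.9996, false easting 500000 m, false northing 10000000 m.
Meridian distance M = (N − FN)/k₀ = -3882818.1 m.
Inverse transverse Mercator on WGS84 gives φ = -35.07089973°, λ = 74.11339974°.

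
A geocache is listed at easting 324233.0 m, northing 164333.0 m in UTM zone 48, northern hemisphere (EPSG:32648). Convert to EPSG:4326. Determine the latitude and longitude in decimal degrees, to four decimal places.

Zone 48N: λ₀ = 105°, k₀ = 0.9996, false easting 500000 m.
Meridian distance M = (N − FN)/k₀ = 164398.8 m.
Inverse transverse Mercator on WGS84 gives φ = 1.48620010°, λ = 103.42009969°.

lat 1.4862°, lon 103.4201°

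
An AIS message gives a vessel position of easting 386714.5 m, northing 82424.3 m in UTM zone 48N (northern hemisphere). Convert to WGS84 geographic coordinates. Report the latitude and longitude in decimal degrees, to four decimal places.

Zone 48N: λ₀ = 105°, k₀ = 0.9996, false easting 500000 m.
Meridian distance M = (N − FN)/k₀ = 82457.3 m.
Inverse transverse Mercator on WGS84 gives φ = 0.74559957°, λ = 103.98190011°.

lat 0.7456°, lon 103.9819°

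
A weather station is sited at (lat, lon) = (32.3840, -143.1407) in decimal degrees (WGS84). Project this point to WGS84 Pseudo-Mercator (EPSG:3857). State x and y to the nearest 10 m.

Web Mercator is spherical with R = a = 6378137 m.
x = R·λ = 6378137 × -2.498276509 = -15934349.836 m.
y = R·ln tan(π/4 + φ/2) = 6378137 × 0.597952477 = 3813822.817 m.

x -15934350 m, y 3813820 m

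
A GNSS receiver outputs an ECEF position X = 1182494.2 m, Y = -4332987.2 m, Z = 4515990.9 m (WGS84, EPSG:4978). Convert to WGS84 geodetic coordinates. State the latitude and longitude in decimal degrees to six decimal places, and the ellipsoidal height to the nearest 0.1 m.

λ = atan2(Y, X) = -74.73539964°; p = √(X²+Y²) = 4491444.2 m.
Bowring's method on WGS84 (a = 6378137 m, b = 6356752.314 m) gives φ = 45.34850001°, h = 1882.599 m.

lat 45.348500°, lon -74.735400°, h 1882.6 m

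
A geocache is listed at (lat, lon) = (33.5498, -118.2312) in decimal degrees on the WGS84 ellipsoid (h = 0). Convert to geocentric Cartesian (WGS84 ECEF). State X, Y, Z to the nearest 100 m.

WGS84: a = 6378137 m, e² = 0.006694380; N(φ) = a/√(1−e²sin²φ) = 6384667.694 m.
X = (N+h)·cosφ·cosλ = -2517004.796 m; Y = (N+h)·cosφ·sinλ = -4688062.444 m; Z = (N(1−e²)+h)·sinφ = 3504938.938 m.

X -2517000 m, Y -4688100 m, Z 3504900 m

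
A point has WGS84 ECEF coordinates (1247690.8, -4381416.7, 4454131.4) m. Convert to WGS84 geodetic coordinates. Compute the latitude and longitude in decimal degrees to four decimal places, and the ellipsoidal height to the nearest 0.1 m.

lat 44.5470°, lon -74.1047°, h 3591.8 m

λ = atan2(Y, X) = -74.10470017°; p = √(X²+Y²) = 4555605.8 m.
Bowring's method on WGS84 (a = 6378137 m, b = 6356752.314 m) gives φ = 44.54699955°, h = 3591.784 m.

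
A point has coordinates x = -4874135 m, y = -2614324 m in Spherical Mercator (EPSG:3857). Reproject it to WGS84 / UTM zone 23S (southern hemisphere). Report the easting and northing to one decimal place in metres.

E 624645.3 m, N 7472172.9 m

Web Mercator inverse (R = 6378137 m) → φ = -22.85360324°, λ = -43.78509967°.
UTM 23S forward: E = 624645.271 m, N = 7472172.877 m.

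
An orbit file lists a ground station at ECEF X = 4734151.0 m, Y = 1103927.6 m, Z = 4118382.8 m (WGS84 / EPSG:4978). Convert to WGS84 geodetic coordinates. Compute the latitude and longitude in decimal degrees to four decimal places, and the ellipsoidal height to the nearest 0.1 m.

lat 40.4612°, lon 13.1259°, h 2003.4 m

λ = atan2(Y, X) = 13.12590000°; p = √(X²+Y²) = 4861156.4 m.
Bowring's method on WGS84 (a = 6378137 m, b = 6356752.314 m) gives φ = 40.46119983°, h = 2003.417 m.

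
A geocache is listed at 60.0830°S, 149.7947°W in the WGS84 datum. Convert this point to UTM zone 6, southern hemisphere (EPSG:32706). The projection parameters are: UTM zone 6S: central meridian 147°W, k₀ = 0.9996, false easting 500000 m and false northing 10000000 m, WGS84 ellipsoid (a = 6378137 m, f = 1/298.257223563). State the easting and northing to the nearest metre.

E 344540 m, N 3336058 m

Zone 6 central meridian λ₀ = 6×6 − 183 = -147°; Δλ = -2.7947°.
Transverse Mercator on WGS84 with k₀ = 0.9996 gives E = 344539.718 m, N = 3336058.043 m.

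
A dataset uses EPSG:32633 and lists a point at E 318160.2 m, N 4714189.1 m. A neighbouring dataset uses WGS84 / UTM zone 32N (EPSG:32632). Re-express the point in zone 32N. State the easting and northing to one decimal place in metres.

E 810719.1 m, N 4718757.7 m

UTM 33N → geographic: φ = 42.55870022°, λ = 12.78489996°.
UTM 32N (λ₀ = 9°) forward: E = 810719.079 m, N = 4718757.660 m.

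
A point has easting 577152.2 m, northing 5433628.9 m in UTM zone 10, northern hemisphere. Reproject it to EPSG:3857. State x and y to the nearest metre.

Unproject from UTM 10N (λ₀ = -123°) → φ = 49.05070035°, λ = -121.94409947°.
Web Mercator (R = 6378137 m): x = -13574755.058 m, y = 6283468.565 m.

x -13574755 m, y 6283469 m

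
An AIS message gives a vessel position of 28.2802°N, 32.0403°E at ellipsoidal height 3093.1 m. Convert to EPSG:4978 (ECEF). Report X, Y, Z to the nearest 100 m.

X 4767200 m, Y 2983500 m, Z 3005400 m

WGS84: a = 6378137 m, e² = 0.006694380; N(φ) = a/√(1−e²sin²φ) = 6382934.606 m.
X = (N+h)·cosφ·cosλ = 4767154.438 m; Y = (N+h)·cosφ·sinλ = 2983513.060 m; Z = (N(1−e²)+h)·sinφ = 3005352.487 m.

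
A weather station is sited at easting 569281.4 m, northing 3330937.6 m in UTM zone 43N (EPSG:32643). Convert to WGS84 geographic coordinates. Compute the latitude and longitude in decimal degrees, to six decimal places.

Zone 43N: λ₀ = 75°, k₀ = 0.9996, false easting 500000 m.
Meridian distance M = (N − FN)/k₀ = 3332270.5 m.
Inverse transverse Mercator on WGS84 gives φ = 30.10770019°, λ = 75.71909970°.

lat 30.107700°, lon 75.719100°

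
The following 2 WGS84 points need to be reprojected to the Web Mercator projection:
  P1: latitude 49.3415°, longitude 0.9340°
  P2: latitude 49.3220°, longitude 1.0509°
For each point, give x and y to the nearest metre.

Web Mercator: x = R·λ, y = R·ln tan(π/4+φ/2), R = 6378137 m.
P1 (49.3415°, 0.9340°) → (103972.404, 6333006.710) m.
P2 (49.3220°, 1.0509°) → (116985.653, 6329675.726) m.

P1: x 103972 m, y 6333007 m; P2: x 116986 m, y 6329676 m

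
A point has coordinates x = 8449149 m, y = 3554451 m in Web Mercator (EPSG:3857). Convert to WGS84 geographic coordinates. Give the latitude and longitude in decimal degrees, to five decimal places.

lat 30.39520°, lon 75.90000°

R = 6378137 m. λ = x/R = 75.89999685°.
φ = 2·arctan(exp(y/R)) − 90° = 2·arctan(1.74593) − 90° = 30.39520045°.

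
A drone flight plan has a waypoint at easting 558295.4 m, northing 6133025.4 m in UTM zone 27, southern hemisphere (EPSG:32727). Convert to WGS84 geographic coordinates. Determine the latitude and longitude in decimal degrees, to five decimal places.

Zone 27S: λ₀ = -21°, k₀ = 0.9996, false easting 500000 m, false northing 10000000 m.
Meridian distance M = (N − FN)/k₀ = -3868522.0 m.
Inverse transverse Mercator on WGS84 gives φ = -34.94360027°, λ = -20.36160020°.

lat -34.94360°, lon -20.36160°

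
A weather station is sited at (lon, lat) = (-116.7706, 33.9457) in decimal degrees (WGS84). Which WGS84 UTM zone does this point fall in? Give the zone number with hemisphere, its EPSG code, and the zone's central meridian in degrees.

UTM zone = ⌊(λ + 180)/6⌋ + 1; -116.7706° ∈ [-120°, -114°) → zone 11.
Hemisphere: N (φ ≥ 0).
Central meridian λ₀ = 6×11 − 183 = -117°.
EPSG code: 32611.

Zone 11N (EPSG:32611), central meridian -117°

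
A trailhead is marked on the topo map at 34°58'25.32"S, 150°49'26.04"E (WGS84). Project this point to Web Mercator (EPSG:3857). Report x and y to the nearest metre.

x 16789640 m, y -4160308 m

Web Mercator is spherical with R = a = 6378137 m.
x = R·λ = 6378137 × 2.632373646 = 16789639.747 m.
y = R·ln tan(π/4 + φ/2) = 6378137 × -0.652276308 = -4160307.653 m.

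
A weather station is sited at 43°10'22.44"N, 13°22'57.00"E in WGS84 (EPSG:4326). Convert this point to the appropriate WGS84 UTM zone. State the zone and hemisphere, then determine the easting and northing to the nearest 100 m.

Longitude 13.3825° lies in the 6° band [12°, 18°), giving zone 33; latitude is north of the equator, so 33N.
Zone 33 central meridian λ₀ = 6×33 − 183 = 15°; Δλ = -1.6175°.
Transverse Mercator on WGS84 with k₀ = 0.9996 gives E = 368529.369 m, N = 4781285.224 m.

Zone 33N: E 368500 m, N 4781300 m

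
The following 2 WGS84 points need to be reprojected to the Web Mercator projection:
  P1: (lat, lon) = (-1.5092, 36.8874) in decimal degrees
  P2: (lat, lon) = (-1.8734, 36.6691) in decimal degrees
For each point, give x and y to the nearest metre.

P1: x 4106287 m, y -168023 m; P2: x 4081986 m, y -208583 m

Web Mercator: x = R·λ, y = R·ln tan(π/4+φ/2), R = 6378137 m.
P1 (-1.5092°, 36.8874°) → (4106286.585, -168022.806) m.
P2 (-1.8734°, 36.6691°) → (4081985.540, -208583.103) m.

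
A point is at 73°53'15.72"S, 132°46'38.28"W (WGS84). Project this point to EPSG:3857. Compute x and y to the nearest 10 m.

x -14780700 m, y -12470350 m

Web Mercator is spherical with R = a = 6378137 m.
x = R·λ = 6378137 × -2.317401057 = -14780701.425 m.
y = R·ln tan(π/4 + φ/2) = 6378137 × -1.955170572 = -12470345.768 m.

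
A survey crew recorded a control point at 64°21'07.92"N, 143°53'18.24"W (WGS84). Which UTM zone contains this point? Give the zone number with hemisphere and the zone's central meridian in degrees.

UTM zone = ⌊(λ + 180)/6⌋ + 1; -143.8884° ∈ [-144°, -138°) → zone 7.
Hemisphere: N (φ ≥ 0).
Central meridian λ₀ = 6×7 − 183 = -141°.

Zone 7N, central meridian -141°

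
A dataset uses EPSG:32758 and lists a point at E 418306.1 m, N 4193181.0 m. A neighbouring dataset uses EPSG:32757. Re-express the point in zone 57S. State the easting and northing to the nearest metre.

E 826378 m, N 4183018 m

UTM 58S → geographic: φ = -52.40549965°, λ = 163.79910046°.
UTM 57S (λ₀ = 159°) forward: E = 826378.073 m, N = 4183017.912 m.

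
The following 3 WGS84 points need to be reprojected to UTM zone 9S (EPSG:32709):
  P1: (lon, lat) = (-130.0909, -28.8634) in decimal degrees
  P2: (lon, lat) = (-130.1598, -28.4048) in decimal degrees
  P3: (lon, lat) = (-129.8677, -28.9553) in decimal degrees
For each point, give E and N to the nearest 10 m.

P1: E 393600 m, N 6806660 m; P2: E 386390 m, N 6857410 m; P3: E 415450 m, N 6796660 m

UTM zone 9S: λ₀ = -129°, k₀ = 0.9996.
P1 (-28.8634°, -130.0909°) → (393603.560, 6806659.360) m.
P2 (-28.4048°, -130.1598°) → (386390.240, 6857407.499) m.
P3 (-28.9553°, -129.8677°) → (415448.014, 6796656.773) m.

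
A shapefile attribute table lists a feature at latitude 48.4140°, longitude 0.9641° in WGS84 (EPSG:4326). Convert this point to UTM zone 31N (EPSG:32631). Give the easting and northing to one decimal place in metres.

E 349353.8 m, N 5364318.6 m

Zone 31 central meridian λ₀ = 6×31 − 183 = 3°; Δλ = -2.0359°.
Transverse Mercator on WGS84 with k₀ = 0.9996 gives E = 349353.803 m, N = 5364318.560 m.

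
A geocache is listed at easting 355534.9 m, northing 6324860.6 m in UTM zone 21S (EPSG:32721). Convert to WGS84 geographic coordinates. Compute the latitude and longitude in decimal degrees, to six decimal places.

Zone 21S: λ₀ = -57°, k₀ = 0.9996, false easting 500000 m, false northing 10000000 m.
Meridian distance M = (N − FN)/k₀ = -3676610.0 m.
Inverse transverse Mercator on WGS84 gives φ = -33.20550030°, λ = -58.55000049°.

lat -33.205500°, lon -58.550000°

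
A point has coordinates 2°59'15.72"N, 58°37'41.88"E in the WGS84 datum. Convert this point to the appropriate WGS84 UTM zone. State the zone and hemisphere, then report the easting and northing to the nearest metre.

Zone 40N: E 680969 m, N 330368 m

Longitude 58.6283° lies in the 6° band [54°, 60°), giving zone 40; latitude is north of the equator, so 40N.
Zone 40 central meridian λ₀ = 6×40 − 183 = 57°; Δλ = +1.6283°.
Transverse Mercator on WGS84 with k₀ = 0.9996 gives E = 680968.778 m, N = 330367.680 m.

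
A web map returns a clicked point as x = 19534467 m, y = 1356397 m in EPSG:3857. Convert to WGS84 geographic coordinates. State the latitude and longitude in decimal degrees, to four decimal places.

R = 6378137 m. λ = x/R = 175.48110273°.
φ = 2·arctan(exp(y/R)) − 90° = 2·arctan(1.23697) − 90° = 12.09390264°.

lat 12.0939°, lon 175.4811°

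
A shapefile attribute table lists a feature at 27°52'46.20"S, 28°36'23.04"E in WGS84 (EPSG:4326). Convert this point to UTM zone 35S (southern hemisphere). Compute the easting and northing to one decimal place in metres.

Zone 35 central meridian λ₀ = 6×35 − 183 = 27°; Δλ = +1.6064°.
Transverse Mercator on WGS84 with k₀ = 0.9996 gives E = 658132.393 m, N = 6915109.144 m.

E 658132.4 m, N 6915109.1 m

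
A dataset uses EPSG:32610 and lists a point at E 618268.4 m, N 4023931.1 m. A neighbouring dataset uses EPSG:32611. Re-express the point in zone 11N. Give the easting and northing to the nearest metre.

E 79781 m, N 4033315 m

UTM 10N → geographic: φ = 36.35319978°, λ = -121.68189956°.
UTM 11N (λ₀ = -117°) forward: E = 79781.152 m, N = 4033314.887 m.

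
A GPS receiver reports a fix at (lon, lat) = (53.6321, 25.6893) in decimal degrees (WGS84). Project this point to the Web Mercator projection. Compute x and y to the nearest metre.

Web Mercator is spherical with R = a = 6378137 m.
x = R·λ = 6378137 × 0.936056730 = 5970298.062 m.
y = R·ln tan(π/4 + φ/2) = 6378137 × 0.464187274 = 2960650.030 m.

x 5970298 m, y 2960650 m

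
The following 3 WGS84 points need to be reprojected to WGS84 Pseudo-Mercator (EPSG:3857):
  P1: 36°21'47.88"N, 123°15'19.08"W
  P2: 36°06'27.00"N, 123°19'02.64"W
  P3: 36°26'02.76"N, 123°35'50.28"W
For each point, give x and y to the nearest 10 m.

Web Mercator: x = R·λ, y = R·ln tan(π/4+φ/2), R = 6378137 m.
P1 (36.3633°, -123.2553°) → (-13720717.234, 4350726.731) m.
P2 (36.1075°, -123.3174°) → (-13727630.174, 4315423.306) m.
P3 (36.4341°, -123.5973°) → (-13758788.499, 4360518.444) m.

P1: x -13720720 m, y 4350730 m; P2: x -13727630 m, y 4315420 m; P3: x -13758790 m, y 4360520 m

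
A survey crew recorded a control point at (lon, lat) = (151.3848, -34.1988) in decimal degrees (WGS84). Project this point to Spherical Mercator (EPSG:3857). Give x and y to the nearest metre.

x 16852079 m, y -4055527 m

Web Mercator is spherical with R = a = 6378137 m.
x = R·λ = 6378137 × 2.642163197 = 16852078.850 m.
y = R·ln tan(π/4 + φ/2) = 6378137 × -0.635848265 = -4055527.348 m.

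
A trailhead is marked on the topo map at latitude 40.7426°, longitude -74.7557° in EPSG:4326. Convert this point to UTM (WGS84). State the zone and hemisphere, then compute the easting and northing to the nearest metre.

Zone 18N: E 520626 m, N 4510213 m

Longitude -74.7557° lies in the 6° band [-78°, -72°), giving zone 18; latitude is north of the equator, so 18N.
Zone 18 central meridian λ₀ = 6×18 − 183 = -75°; Δλ = +0.2443°.
Transverse Mercator on WGS84 with k₀ = 0.9996 gives E = 520625.735 m, N = 4510212.559 m.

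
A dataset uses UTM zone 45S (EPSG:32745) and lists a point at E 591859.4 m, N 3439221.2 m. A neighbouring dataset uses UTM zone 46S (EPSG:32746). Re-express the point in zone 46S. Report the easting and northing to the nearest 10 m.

UTM 45S → geographic: φ = -59.17620044°, λ = 88.60719925°.
UTM 46S (λ₀ = 93°) forward: E = 249030.940 m, N = 3432059.712 m.

E 249030 m, N 3432060 m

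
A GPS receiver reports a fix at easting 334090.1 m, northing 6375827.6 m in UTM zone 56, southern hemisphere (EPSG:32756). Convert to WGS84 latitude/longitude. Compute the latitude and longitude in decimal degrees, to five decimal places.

lat -32.74290°, lon 151.22920°

Zone 56S: λ₀ = 153°, k₀ = 0.9996, false easting 500000 m, false northing 10000000 m.
Meridian distance M = (N − FN)/k₀ = -3625622.6 m.
Inverse transverse Mercator on WGS84 gives φ = -32.74290028°, λ = 151.22920005°.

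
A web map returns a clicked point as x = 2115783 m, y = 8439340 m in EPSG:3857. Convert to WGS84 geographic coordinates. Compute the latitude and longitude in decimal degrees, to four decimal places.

R = 6378137 m. λ = x/R = 19.00640207°.
φ = 2·arctan(exp(y/R)) − 90° = 2·arctan(3.75530) − 90° = 60.17739824°.

lat 60.1774°, lon 19.0064°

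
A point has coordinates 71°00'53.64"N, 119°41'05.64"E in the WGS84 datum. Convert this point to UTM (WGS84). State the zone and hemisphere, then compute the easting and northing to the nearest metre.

Zone 50N: E 597458 m, N 7881218 m

Longitude 119.6849° lies in the 6° band [114°, 120°), giving zone 50; latitude is north of the equator, so 50N.
Zone 50 central meridian λ₀ = 6×50 − 183 = 117°; Δλ = +2.6849°.
Transverse Mercator on WGS84 with k₀ = 0.9996 gives E = 597458.058 m, N = 7881218.287 m.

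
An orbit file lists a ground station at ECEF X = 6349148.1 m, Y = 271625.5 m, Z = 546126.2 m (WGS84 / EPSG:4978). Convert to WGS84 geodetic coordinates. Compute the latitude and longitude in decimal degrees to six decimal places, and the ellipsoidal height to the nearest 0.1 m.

lat 4.944700°, lon 2.449700°, h 399.3 m

λ = atan2(Y, X) = 2.44970037°; p = √(X²+Y²) = 6354955.7 m.
Bowring's method on WGS84 (a = 6378137 m, b = 6356752.314 m) gives φ = 4.94470022°, h = 399.336 m.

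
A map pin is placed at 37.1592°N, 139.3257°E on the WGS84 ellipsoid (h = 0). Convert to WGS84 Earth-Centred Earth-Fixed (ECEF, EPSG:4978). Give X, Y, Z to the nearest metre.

WGS84: a = 6378137 m, e² = 0.006694380; N(φ) = a/√(1−e²sin²φ) = 6385940.514 m.
X = (N+h)·cosφ·cosλ = -3859892.195 m; Y = (N+h)·cosφ·sinλ = 3317019.949 m; Z = (N(1−e²)+h)·sinφ = 3831488.565 m.

X -3859892 m, Y 3317020 m, Z 3831489 m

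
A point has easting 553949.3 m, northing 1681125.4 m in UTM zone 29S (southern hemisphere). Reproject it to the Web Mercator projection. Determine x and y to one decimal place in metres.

x -794643.1 m, y -12910772.8 m

Unproject from UTM 29S (λ₀ = -9°) → φ = -74.95000005°, λ = -7.13839998°.
Web Mercator (R = 6378137 m): x = -794643.051 m, y = -12910772.798 m.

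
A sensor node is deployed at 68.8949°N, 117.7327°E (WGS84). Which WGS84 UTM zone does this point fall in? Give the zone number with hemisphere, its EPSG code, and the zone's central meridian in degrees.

UTM zone = ⌊(λ + 180)/6⌋ + 1; 117.7327° ∈ [114°, 120°) → zone 50.
Hemisphere: N (φ ≥ 0).
Central meridian λ₀ = 6×50 − 183 = 117°.
EPSG code: 32650.

Zone 50N (EPSG:32650), central meridian 117°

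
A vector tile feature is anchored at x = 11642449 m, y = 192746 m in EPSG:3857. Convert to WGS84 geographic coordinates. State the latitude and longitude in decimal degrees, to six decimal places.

R = 6378137 m. λ = x/R = 104.58589881°.
φ = 2·arctan(exp(y/R)) − 90° = 2·arctan(1.03068) − 90° = 1.73120330°.

lat 1.731203°, lon 104.585899°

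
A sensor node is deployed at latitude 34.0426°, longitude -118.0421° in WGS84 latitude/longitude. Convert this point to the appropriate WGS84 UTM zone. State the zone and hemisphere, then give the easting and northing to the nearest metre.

Zone 11N: E 403810 m, N 3767369 m

Longitude -118.0421° lies in the 6° band [-120°, -114°), giving zone 11; latitude is north of the equator, so 11N.
Zone 11 central meridian λ₀ = 6×11 − 183 = -117°; Δλ = -1.0421°.
Transverse Mercator on WGS84 with k₀ = 0.9996 gives E = 403810.395 m, N = 3767369.124 m.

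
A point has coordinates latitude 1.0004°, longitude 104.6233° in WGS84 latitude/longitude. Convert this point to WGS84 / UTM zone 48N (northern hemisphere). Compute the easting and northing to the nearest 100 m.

Zone 48 central meridian λ₀ = 6×48 − 183 = 105°; Δλ = -0.3767°.
Transverse Mercator on WGS84 with k₀ = 0.9996 gives E = 458088.764 m, N = 110576.776 m.

E 458100 m, N 110600 m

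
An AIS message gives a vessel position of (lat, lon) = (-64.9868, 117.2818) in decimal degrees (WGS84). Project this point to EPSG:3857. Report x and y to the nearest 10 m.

Web Mercator is spherical with R = a = 6378137 m.
x = R·λ = 6378137 × 2.046953563 = 13055750.255 m.
y = R·ln tan(π/4 + φ/2) = 6378137 × -1.505909238 = -9604895.431 m.

x 13055750 m, y -9604900 m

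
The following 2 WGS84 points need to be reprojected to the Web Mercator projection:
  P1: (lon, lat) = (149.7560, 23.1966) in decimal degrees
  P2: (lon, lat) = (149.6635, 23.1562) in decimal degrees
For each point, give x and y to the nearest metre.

Web Mercator: x = R·λ, y = R·ln tan(π/4+φ/2), R = 6378137 m.
P1 (23.1966°, 149.7560°) → (16670761.663, 2655811.460) m.
P2 (23.1562°, 149.6635°) → (16660464.610, 2650919.347) m.

P1: x 16670762 m, y 2655811 m; P2: x 16660465 m, y 2650919 m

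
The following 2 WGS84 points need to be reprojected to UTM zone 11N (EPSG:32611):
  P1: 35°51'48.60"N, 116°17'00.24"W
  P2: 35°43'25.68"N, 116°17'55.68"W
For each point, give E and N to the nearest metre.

UTM zone 11N: λ₀ = -117°, k₀ = 0.9996.
P1 (35.8635°, -116.2834°) → (564697.104, 3969045.816) m.
P2 (35.7238°, -116.2988°) → (563417.629, 3953541.129) m.

P1: E 564697 m, N 3969046 m; P2: E 563418 m, N 3953541 m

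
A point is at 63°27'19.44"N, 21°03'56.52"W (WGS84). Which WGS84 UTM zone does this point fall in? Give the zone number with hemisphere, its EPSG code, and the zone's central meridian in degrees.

UTM zone = ⌊(λ + 180)/6⌋ + 1; -21.0657° ∈ [-24°, -18°) → zone 27.
Hemisphere: N (φ ≥ 0).
Central meridian λ₀ = 6×27 − 183 = -21°.
EPSG code: 32627.

Zone 27N (EPSG:32627), central meridian -21°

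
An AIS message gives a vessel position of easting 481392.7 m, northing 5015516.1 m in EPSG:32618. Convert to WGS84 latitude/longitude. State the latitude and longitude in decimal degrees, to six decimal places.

Zone 18N: λ₀ = -75°, k₀ = 0.9996, false easting 500000 m.
Meridian distance M = (N − FN)/k₀ = 5017523.1 m.
Inverse transverse Mercator on WGS84 gives φ = 45.29289999°, λ = -75.23729956°.

lat 45.292900°, lon -75.237300°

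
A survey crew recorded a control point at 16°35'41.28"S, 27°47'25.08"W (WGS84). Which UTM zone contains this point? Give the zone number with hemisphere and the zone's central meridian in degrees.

UTM zone = ⌊(λ + 180)/6⌋ + 1; -27.7903° ∈ [-30°, -24°) → zone 26.
Hemisphere: S (φ < 0).
Central meridian λ₀ = 6×26 − 183 = -27°.

Zone 26S, central meridian -27°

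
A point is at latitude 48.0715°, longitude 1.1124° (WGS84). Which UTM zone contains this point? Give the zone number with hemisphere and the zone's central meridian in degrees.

Zone 31N, central meridian 3°

UTM zone = ⌊(λ + 180)/6⌋ + 1; 1.1124° ∈ [0°, 6°) → zone 31.
Hemisphere: N (φ ≥ 0).
Central meridian λ₀ = 6×31 − 183 = 3°.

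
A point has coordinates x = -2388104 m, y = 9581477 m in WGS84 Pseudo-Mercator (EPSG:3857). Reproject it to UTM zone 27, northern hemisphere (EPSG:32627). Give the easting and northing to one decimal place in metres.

Web Mercator inverse (R = 6378137 m) → φ = 64.89770119°, λ = -21.45270323°.
UTM 27N forward: E = 478570.563 m, N = 7197130.325 m.

E 478570.6 m, N 7197130.3 m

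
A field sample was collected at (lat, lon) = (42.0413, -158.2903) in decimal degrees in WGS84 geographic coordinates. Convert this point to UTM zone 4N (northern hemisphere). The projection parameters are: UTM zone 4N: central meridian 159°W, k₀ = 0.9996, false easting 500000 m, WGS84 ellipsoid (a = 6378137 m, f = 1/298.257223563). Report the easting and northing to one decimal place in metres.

E 558737.8 m, N 4654605.4 m

Zone 4 central meridian λ₀ = 6×4 − 183 = -159°; Δλ = +0.7097°.
Transverse Mercator on WGS84 with k₀ = 0.9996 gives E = 558737.803 m, N = 4654605.351 m.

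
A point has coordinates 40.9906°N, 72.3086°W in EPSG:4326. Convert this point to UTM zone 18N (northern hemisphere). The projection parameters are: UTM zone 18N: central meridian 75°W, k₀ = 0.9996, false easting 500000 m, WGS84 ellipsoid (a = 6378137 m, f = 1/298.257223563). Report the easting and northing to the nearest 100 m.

E 726400 m, N 4541200 m

Zone 18 central meridian λ₀ = 6×18 − 183 = -75°; Δλ = +2.6914°.
Transverse Mercator on WGS84 with k₀ = 0.9996 gives E = 726394.787 m, N = 4541202.767 m.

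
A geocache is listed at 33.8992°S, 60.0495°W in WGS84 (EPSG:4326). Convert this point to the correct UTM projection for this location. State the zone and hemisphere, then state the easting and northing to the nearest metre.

Zone 20S: E 772840 m, N 6245100 m

Longitude -60.0495° lies in the 6° band [-66°, -60°), giving zone 20; latitude is south of the equator, so 20S.
Zone 20 central meridian λ₀ = 6×20 − 183 = -63°; Δλ = +2.9505°.
Transverse Mercator on WGS84 with k₀ = 0.9996 gives E = 772839.618 m, N = 6245100.240 m.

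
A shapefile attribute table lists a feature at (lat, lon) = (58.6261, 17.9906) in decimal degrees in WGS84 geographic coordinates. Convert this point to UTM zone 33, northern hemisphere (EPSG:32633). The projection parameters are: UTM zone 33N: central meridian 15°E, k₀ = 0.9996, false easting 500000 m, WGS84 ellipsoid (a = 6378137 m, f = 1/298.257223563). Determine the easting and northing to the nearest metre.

Zone 33 central meridian λ₀ = 6×33 − 183 = 15°; Δλ = +2.9906°.
Transverse Mercator on WGS84 with k₀ = 0.9996 gives E = 673639.783 m, N = 6502289.667 m.

E 673640 m, N 6502290 m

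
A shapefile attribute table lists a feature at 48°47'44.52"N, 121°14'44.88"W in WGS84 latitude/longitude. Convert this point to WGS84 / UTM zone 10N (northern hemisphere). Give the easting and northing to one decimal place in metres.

Zone 10 central meridian λ₀ = 6×10 − 183 = -123°; Δλ = +1.7542°.
Transverse Mercator on WGS84 with k₀ = 0.9996 gives E = 628827.932 m, N = 5406229.107 m.

E 628827.9 m, N 5406229.1 m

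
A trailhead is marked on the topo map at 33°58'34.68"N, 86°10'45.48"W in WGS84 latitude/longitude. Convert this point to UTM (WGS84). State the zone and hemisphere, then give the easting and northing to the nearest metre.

Longitude -86.1793° lies in the 6° band [-90°, -84°), giving zone 16; latitude is north of the equator, so 16N.
Zone 16 central meridian λ₀ = 6×16 − 183 = -87°; Δλ = +0.8207°.
Transverse Mercator on WGS84 with k₀ = 0.9996 gives E = 575811.889 m, N = 3759831.620 m.

Zone 16N: E 575812 m, N 3759832 m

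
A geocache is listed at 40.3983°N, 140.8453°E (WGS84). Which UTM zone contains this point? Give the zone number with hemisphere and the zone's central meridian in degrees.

Zone 54N, central meridian 141°

UTM zone = ⌊(λ + 180)/6⌋ + 1; 140.8453° ∈ [138°, 144°) → zone 54.
Hemisphere: N (φ ≥ 0).
Central meridian λ₀ = 6×54 − 183 = 141°.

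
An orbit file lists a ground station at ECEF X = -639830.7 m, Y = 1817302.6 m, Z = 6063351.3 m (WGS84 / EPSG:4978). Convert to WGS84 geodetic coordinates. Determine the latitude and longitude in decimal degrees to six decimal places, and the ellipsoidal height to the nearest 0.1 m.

lat 72.482900°, lon 109.396001°, h 3386.4 m

λ = atan2(Y, X) = 109.39600090°; p = √(X²+Y²) = 1926647.9 m.
Bowring's method on WGS84 (a = 6378137 m, b = 6356752.314 m) gives φ = 72.48290026°, h = 3386.430 m.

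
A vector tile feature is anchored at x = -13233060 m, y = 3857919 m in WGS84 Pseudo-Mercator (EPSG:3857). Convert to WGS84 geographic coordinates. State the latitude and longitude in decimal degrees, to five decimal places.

R = 6378137 m. λ = x/R = -118.87460054°.
φ = 2·arctan(exp(y/R)) − 90° = 2·arctan(1.83101) − 90° = 32.71789629°.

lat 32.71790°, lon -118.87460°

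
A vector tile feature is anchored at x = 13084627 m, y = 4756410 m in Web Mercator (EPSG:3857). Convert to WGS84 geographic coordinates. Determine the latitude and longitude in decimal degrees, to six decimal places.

R = 6378137 m. λ = x/R = 117.54120421°.
φ = 2·arctan(exp(y/R)) − 90° = 2·arctan(2.10799) − 90° = 39.24210077°.

lat 39.242101°, lon 117.541204°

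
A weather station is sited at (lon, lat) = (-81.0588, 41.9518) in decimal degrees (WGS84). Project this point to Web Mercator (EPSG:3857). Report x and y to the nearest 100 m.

Web Mercator is spherical with R = a = 6378137 m.
x = R·λ = 6378137 × -1.414742948 = -9023424.340 m.
y = R·ln tan(π/4 + φ/2) = 6378137 × 0.808035646 = 5153762.050 m.

x -9023400 m, y 5153800 m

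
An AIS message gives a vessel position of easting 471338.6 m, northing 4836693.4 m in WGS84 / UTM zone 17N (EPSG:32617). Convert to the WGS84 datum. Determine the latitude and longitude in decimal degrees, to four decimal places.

lat 43.6827°, lon -81.3556°

Zone 17N: λ₀ = -81°, k₀ = 0.9996, false easting 500000 m.
Meridian distance M = (N − FN)/k₀ = 4838628.9 m.
Inverse transverse Mercator on WGS84 gives φ = 43.68269964°, λ = -81.35559974°.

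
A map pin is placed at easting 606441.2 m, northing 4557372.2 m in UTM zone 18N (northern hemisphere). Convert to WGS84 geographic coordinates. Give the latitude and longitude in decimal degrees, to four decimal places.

lat 41.1607°, lon -73.7313°

Zone 18N: λ₀ = -75°, k₀ = 0.9996, false easting 500000 m.
Meridian distance M = (N − FN)/k₀ = 4559195.9 m.
Inverse transverse Mercator on WGS84 gives φ = 41.16069967°, λ = -73.73130023°.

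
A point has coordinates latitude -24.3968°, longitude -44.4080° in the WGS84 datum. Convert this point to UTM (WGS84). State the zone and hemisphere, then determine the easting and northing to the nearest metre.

Longitude -44.4080° lies in the 6° band [-48°, -42°), giving zone 23; latitude is south of the equator, so 23S.
Zone 23 central meridian λ₀ = 6×23 − 183 = -45°; Δλ = +0.5920°.
Transverse Mercator on WGS84 with k₀ = 0.9996 gives E = 560027.602 m, N = 7301712.942 m.

Zone 23S: E 560028 m, N 7301713 m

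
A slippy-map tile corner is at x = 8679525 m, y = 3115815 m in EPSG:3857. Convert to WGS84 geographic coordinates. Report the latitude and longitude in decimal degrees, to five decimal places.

lat 26.93870°, lon 77.96950°

R = 6378137 m. λ = x/R = 77.96949966°.
φ = 2·arctan(exp(y/R)) − 90° = 2·arctan(1.62989) − 90° = 26.93869832°.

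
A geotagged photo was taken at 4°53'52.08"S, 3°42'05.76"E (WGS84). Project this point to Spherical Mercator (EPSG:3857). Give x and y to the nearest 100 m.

x 412100 m, y -545900 m

Web Mercator is spherical with R = a = 6378137 m.
x = R·λ = 6378137 × 0.064605108 = 412060.227 m.
y = R·ln tan(π/4 + φ/2) = 6378137 × -0.085587035 = -545885.833 m.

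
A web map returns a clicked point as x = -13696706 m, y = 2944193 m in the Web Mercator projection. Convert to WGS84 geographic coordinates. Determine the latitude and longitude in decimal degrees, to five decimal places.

R = 6378137 m. λ = x/R = -123.03960342°.
φ = 2·arctan(exp(y/R)) − 90° = 2·arctan(1.58662) − 90° = 25.55600198°.

lat 25.55600°, lon -123.03960°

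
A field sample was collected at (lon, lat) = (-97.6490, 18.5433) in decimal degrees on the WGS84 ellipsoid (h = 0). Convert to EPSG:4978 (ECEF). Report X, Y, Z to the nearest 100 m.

WGS84: a = 6378137 m, e² = 0.006694380; N(φ) = a/√(1−e²sin²φ) = 6380297.265 m.
X = (N+h)·cosφ·cosλ = -805153.679 m; Y = (N+h)·cosφ·sinλ = -5995231.062 m; Z = (N(1−e²)+h)·sinφ = 2015486.682 m.

X -805200 m, Y -5995200 m, Z 2015500 m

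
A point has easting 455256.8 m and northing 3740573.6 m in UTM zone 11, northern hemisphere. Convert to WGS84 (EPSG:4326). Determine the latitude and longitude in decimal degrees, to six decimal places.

Zone 11N: λ₀ = -117°, k₀ = 0.9996, false easting 500000 m.
Meridian distance M = (N − FN)/k₀ = 3742070.4 m.
Inverse transverse Mercator on WGS84 gives φ = 33.80440004°, λ = -117.48339995°.

lat 33.804400°, lon -117.483400°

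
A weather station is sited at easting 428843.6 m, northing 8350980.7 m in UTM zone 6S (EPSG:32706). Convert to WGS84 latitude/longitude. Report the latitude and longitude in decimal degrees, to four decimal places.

Zone 6S: λ₀ = -147°, k₀ = 0.9996, false easting 500000 m, false northing 10000000 m.
Meridian distance M = (N − FN)/k₀ = -1649679.2 m.
Inverse transverse Mercator on WGS84 gives φ = -14.91489969°, λ = -147.66160024°.

lat -14.9149°, lon -147.6616°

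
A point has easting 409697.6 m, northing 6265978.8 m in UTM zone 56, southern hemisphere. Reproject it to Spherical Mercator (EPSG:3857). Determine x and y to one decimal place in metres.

Unproject from UTM 56S (λ₀ = 153°) → φ = -33.74240037°, λ = 152.02510037°.
Web Mercator (R = 6378137 m): x = 16923356.761 m, y = -3994264.914 m.

x 16923356.8 m, y -3994264.9 m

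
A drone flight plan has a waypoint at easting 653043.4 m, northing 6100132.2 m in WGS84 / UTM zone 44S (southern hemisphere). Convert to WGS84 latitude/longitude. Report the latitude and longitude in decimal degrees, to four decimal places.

lat -35.2302°, lon 82.6818°

Zone 44S: λ₀ = 81°, k₀ = 0.9996, false easting 500000 m, false northing 10000000 m.
Meridian distance M = (N − FN)/k₀ = -3901428.4 m.
Inverse transverse Mercator on WGS84 gives φ = -35.23020011°, λ = 82.68179991°.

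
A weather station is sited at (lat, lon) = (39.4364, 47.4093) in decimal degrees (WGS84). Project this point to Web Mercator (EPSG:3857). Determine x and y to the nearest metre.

x 5277579 m, y 4784376 m

Web Mercator is spherical with R = a = 6378137 m.
x = R·λ = 6378137 × 0.827448381 = 5277579.135 m.
y = R·ln tan(π/4 + φ/2) = 6378137 × 0.750121283 = 4784376.310 m.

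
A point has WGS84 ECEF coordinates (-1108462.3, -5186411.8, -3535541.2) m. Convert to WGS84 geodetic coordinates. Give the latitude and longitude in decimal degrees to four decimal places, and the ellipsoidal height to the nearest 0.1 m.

λ = atan2(Y, X) = -102.06399979°; p = √(X²+Y²) = 5303541.8 m.
Bowring's method on WGS84 (a = 6378137 m, b = 6356752.314 m) gives φ = -33.86670044°, h = 2444.415 m.

lat -33.8667°, lon -102.0640°, h 2444.4 m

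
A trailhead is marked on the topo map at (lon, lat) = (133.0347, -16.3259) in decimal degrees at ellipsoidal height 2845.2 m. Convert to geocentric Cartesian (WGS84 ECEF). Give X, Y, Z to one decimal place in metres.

WGS84: a = 6378137 m, e² = 0.006694380; N(φ) = a/√(1−e²sin²φ) = 6379824.602 m.
X = (N+h)·cosφ·cosλ = -4180163.578 m; Y = (N+h)·cosφ·sinλ = 4477237.217 m; Z = (N(1−e²)+h)·sinφ = -1782166.482 m.

X -4180163.6 m, Y 4477237.2 m, Z -1782166.5 m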